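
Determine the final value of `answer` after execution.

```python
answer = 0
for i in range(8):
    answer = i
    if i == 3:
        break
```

Let's trace through this code step by step.

Initialize: answer = 0
Entering loop: for i in range(8):

After execution: answer = 3
3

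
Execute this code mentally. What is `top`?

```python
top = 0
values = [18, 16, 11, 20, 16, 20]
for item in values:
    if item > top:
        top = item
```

Let's trace through this code step by step.

Initialize: top = 0
Initialize: values = [18, 16, 11, 20, 16, 20]
Entering loop: for item in values:

After execution: top = 20
20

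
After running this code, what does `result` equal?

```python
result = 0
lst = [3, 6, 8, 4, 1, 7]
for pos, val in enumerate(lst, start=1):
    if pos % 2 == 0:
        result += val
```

Let's trace through this code step by step.

Initialize: result = 0
Initialize: lst = [3, 6, 8, 4, 1, 7]
Entering loop: for pos, val in enumerate(lst, start=1):

After execution: result = 17
17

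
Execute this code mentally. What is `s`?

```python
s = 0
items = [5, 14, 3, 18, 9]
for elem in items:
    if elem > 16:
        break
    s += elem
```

Let's trace through this code step by step.

Initialize: s = 0
Initialize: items = [5, 14, 3, 18, 9]
Entering loop: for elem in items:

After execution: s = 22
22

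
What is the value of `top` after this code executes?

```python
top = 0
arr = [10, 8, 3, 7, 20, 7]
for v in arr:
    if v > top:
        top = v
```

Let's trace through this code step by step.

Initialize: top = 0
Initialize: arr = [10, 8, 3, 7, 20, 7]
Entering loop: for v in arr:

After execution: top = 20
20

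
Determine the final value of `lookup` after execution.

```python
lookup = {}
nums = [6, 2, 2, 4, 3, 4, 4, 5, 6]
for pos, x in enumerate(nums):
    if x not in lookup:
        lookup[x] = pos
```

Let's trace through this code step by step.

Initialize: lookup = {}
Initialize: nums = [6, 2, 2, 4, 3, 4, 4, 5, 6]
Entering loop: for pos, x in enumerate(nums):

After execution: lookup = {6: 0, 2: 1, 4: 3, 3: 4, 5: 7}
{6: 0, 2: 1, 4: 3, 3: 4, 5: 7}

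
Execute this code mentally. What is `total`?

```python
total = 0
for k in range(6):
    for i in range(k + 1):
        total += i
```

Let's trace through this code step by step.

Initialize: total = 0
Entering loop: for k in range(6):

After execution: total = 35
35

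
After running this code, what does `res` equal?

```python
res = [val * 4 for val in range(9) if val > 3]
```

Let's trace through this code step by step.

Initialize: res = [val * 4 for val in range(9) if val > 3]

After execution: res = [16, 20, 24, 28, 32]
[16, 20, 24, 28, 32]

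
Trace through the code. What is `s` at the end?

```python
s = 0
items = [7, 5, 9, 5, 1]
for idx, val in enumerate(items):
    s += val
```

Let's trace through this code step by step.

Initialize: s = 0
Initialize: items = [7, 5, 9, 5, 1]
Entering loop: for idx, val in enumerate(items):

After execution: s = 27
27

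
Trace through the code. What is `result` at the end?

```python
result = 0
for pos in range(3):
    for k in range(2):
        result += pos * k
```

Let's trace through this code step by step.

Initialize: result = 0
Entering loop: for pos in range(3):

After execution: result = 3
3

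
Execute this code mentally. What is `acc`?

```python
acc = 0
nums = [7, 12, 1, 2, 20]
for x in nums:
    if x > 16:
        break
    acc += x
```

Let's trace through this code step by step.

Initialize: acc = 0
Initialize: nums = [7, 12, 1, 2, 20]
Entering loop: for x in nums:

After execution: acc = 22
22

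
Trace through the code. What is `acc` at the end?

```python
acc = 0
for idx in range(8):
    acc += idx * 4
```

Let's trace through this code step by step.

Initialize: acc = 0
Entering loop: for idx in range(8):

After execution: acc = 112
112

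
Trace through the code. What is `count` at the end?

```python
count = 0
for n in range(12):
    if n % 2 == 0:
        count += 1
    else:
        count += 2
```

Let's trace through this code step by step.

Initialize: count = 0
Entering loop: for n in range(12):

After execution: count = 18
18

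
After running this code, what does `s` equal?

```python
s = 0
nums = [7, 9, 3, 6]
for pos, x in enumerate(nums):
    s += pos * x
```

Let's trace through this code step by step.

Initialize: s = 0
Initialize: nums = [7, 9, 3, 6]
Entering loop: for pos, x in enumerate(nums):

After execution: s = 33
33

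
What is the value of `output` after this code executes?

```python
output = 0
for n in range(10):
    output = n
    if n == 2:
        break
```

Let's trace through this code step by step.

Initialize: output = 0
Entering loop: for n in range(10):

After execution: output = 2
2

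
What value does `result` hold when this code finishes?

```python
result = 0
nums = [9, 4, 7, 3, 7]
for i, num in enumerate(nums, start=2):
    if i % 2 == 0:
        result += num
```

Let's trace through this code step by step.

Initialize: result = 0
Initialize: nums = [9, 4, 7, 3, 7]
Entering loop: for i, num in enumerate(nums, start=2):

After execution: result = 23
23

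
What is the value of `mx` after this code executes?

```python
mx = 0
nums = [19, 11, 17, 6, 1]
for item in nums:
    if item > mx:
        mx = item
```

Let's trace through this code step by step.

Initialize: mx = 0
Initialize: nums = [19, 11, 17, 6, 1]
Entering loop: for item in nums:

After execution: mx = 19
19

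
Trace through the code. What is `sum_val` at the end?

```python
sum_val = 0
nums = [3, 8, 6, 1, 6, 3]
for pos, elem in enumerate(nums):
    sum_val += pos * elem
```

Let's trace through this code step by step.

Initialize: sum_val = 0
Initialize: nums = [3, 8, 6, 1, 6, 3]
Entering loop: for pos, elem in enumerate(nums):

After execution: sum_val = 62
62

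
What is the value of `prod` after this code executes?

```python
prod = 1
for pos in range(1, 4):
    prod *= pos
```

Let's trace through this code step by step.

Initialize: prod = 1
Entering loop: for pos in range(1, 4):

After execution: prod = 6
6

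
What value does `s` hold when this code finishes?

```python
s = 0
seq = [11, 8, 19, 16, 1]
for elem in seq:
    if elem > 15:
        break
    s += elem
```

Let's trace through this code step by step.

Initialize: s = 0
Initialize: seq = [11, 8, 19, 16, 1]
Entering loop: for elem in seq:

After execution: s = 19
19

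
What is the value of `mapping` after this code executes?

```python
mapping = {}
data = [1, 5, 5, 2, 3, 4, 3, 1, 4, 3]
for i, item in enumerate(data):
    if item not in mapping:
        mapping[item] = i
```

Let's trace through this code step by step.

Initialize: mapping = {}
Initialize: data = [1, 5, 5, 2, 3, 4, 3, 1, 4, 3]
Entering loop: for i, item in enumerate(data):

After execution: mapping = {1: 0, 5: 1, 2: 3, 3: 4, 4: 5}
{1: 0, 5: 1, 2: 3, 3: 4, 4: 5}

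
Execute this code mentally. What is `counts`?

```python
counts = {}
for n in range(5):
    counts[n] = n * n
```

Let's trace through this code step by step.

Initialize: counts = {}
Entering loop: for n in range(5):

After execution: counts = {0: 0, 1: 1, 2: 4, 3: 9, 4: 16}
{0: 0, 1: 1, 2: 4, 3: 9, 4: 16}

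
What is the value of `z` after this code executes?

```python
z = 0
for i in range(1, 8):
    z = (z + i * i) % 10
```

Let's trace through this code step by step.

Initialize: z = 0
Entering loop: for i in range(1, 8):

After execution: z = 0
0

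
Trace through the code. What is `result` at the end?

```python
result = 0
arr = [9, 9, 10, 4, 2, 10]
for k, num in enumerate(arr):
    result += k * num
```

Let's trace through this code step by step.

Initialize: result = 0
Initialize: arr = [9, 9, 10, 4, 2, 10]
Entering loop: for k, num in enumerate(arr):

After execution: result = 99
99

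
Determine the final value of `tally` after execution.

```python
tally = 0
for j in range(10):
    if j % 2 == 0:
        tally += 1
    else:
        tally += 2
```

Let's trace through this code step by step.

Initialize: tally = 0
Entering loop: for j in range(10):

After execution: tally = 15
15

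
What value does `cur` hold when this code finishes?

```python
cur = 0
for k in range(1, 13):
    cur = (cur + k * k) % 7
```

Let's trace through this code step by step.

Initialize: cur = 0
Entering loop: for k in range(1, 13):

After execution: cur = 6
6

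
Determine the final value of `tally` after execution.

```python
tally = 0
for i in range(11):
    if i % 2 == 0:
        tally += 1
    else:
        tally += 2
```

Let's trace through this code step by step.

Initialize: tally = 0
Entering loop: for i in range(11):

After execution: tally = 16
16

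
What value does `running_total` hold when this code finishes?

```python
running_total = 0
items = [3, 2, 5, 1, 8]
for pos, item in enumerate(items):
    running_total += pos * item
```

Let's trace through this code step by step.

Initialize: running_total = 0
Initialize: items = [3, 2, 5, 1, 8]
Entering loop: for pos, item in enumerate(items):

After execution: running_total = 47
47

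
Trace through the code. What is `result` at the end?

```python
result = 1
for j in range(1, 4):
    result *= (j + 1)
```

Let's trace through this code step by step.

Initialize: result = 1
Entering loop: for j in range(1, 4):

After execution: result = 24
24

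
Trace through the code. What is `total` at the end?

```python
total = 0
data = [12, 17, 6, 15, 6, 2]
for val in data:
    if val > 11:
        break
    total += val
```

Let's trace through this code step by step.

Initialize: total = 0
Initialize: data = [12, 17, 6, 15, 6, 2]
Entering loop: for val in data:

After execution: total = 0
0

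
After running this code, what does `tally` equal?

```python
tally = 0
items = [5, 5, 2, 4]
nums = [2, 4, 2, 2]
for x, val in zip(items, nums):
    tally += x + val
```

Let's trace through this code step by step.

Initialize: tally = 0
Initialize: items = [5, 5, 2, 4]
Initialize: nums = [2, 4, 2, 2]
Entering loop: for x, val in zip(items, nums):

After execution: tally = 26
26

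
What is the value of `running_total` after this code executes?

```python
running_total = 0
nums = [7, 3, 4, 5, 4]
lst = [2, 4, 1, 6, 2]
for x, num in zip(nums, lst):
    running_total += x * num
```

Let's trace through this code step by step.

Initialize: running_total = 0
Initialize: nums = [7, 3, 4, 5, 4]
Initialize: lst = [2, 4, 1, 6, 2]
Entering loop: for x, num in zip(nums, lst):

After execution: running_total = 68
68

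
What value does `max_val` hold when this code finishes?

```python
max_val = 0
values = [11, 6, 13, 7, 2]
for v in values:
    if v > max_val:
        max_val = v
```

Let's trace through this code step by step.

Initialize: max_val = 0
Initialize: values = [11, 6, 13, 7, 2]
Entering loop: for v in values:

After execution: max_val = 13
13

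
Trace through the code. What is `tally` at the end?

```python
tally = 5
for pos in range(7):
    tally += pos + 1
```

Let's trace through this code step by step.

Initialize: tally = 5
Entering loop: for pos in range(7):

After execution: tally = 33
33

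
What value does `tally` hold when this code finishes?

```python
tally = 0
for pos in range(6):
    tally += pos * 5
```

Let's trace through this code step by step.

Initialize: tally = 0
Entering loop: for pos in range(6):

After execution: tally = 75
75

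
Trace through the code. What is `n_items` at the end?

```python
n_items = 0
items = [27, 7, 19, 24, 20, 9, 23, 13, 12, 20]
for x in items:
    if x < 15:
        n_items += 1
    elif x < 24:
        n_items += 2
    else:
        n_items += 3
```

Let's trace through this code step by step.

Initialize: n_items = 0
Initialize: items = [27, 7, 19, 24, 20, 9, 23, 13, 12, 20]
Entering loop: for x in items:

After execution: n_items = 18
18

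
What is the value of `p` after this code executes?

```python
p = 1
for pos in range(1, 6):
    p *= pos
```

Let's trace through this code step by step.

Initialize: p = 1
Entering loop: for pos in range(1, 6):

After execution: p = 120
120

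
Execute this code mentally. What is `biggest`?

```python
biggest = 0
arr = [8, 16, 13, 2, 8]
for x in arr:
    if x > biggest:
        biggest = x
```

Let's trace through this code step by step.

Initialize: biggest = 0
Initialize: arr = [8, 16, 13, 2, 8]
Entering loop: for x in arr:

After execution: biggest = 16
16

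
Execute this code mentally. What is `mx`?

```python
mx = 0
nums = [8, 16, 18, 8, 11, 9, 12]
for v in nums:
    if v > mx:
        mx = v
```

Let's trace through this code step by step.

Initialize: mx = 0
Initialize: nums = [8, 16, 18, 8, 11, 9, 12]
Entering loop: for v in nums:

After execution: mx = 18
18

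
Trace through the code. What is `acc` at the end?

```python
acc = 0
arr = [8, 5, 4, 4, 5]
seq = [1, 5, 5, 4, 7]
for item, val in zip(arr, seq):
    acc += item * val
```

Let's trace through this code step by step.

Initialize: acc = 0
Initialize: arr = [8, 5, 4, 4, 5]
Initialize: seq = [1, 5, 5, 4, 7]
Entering loop: for item, val in zip(arr, seq):

After execution: acc = 104
104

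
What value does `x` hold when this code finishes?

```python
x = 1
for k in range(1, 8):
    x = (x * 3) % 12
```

Let's trace through this code step by step.

Initialize: x = 1
Entering loop: for k in range(1, 8):

After execution: x = 3
3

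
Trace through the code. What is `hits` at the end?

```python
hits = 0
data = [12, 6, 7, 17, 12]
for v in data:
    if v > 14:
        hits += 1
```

Let's trace through this code step by step.

Initialize: hits = 0
Initialize: data = [12, 6, 7, 17, 12]
Entering loop: for v in data:

After execution: hits = 1
1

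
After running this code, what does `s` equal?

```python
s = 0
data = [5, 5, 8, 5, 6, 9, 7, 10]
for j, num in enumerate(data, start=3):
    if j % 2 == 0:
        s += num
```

Let's trace through this code step by step.

Initialize: s = 0
Initialize: data = [5, 5, 8, 5, 6, 9, 7, 10]
Entering loop: for j, num in enumerate(data, start=3):

After execution: s = 29
29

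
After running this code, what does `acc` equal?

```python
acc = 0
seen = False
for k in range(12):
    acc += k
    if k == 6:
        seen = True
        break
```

Let's trace through this code step by step.

Initialize: acc = 0
Initialize: seen = False
Entering loop: for k in range(12):

After execution: acc = 21
21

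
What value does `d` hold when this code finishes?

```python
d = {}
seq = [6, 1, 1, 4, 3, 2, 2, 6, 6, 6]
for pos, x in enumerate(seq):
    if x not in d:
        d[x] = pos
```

Let's trace through this code step by step.

Initialize: d = {}
Initialize: seq = [6, 1, 1, 4, 3, 2, 2, 6, 6, 6]
Entering loop: for pos, x in enumerate(seq):

After execution: d = {6: 0, 1: 1, 4: 3, 3: 4, 2: 5}
{6: 0, 1: 1, 4: 3, 3: 4, 2: 5}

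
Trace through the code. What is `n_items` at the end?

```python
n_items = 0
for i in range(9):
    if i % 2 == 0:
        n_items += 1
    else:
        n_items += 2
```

Let's trace through this code step by step.

Initialize: n_items = 0
Entering loop: for i in range(9):

After execution: n_items = 13
13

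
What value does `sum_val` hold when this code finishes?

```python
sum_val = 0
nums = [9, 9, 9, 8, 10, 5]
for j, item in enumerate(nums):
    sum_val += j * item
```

Let's trace through this code step by step.

Initialize: sum_val = 0
Initialize: nums = [9, 9, 9, 8, 10, 5]
Entering loop: for j, item in enumerate(nums):

After execution: sum_val = 116
116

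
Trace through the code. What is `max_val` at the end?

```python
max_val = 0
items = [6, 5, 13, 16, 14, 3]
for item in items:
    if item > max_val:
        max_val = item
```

Let's trace through this code step by step.

Initialize: max_val = 0
Initialize: items = [6, 5, 13, 16, 14, 3]
Entering loop: for item in items:

After execution: max_val = 16
16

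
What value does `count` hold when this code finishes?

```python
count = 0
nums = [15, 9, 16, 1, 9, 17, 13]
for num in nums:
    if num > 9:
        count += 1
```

Let's trace through this code step by step.

Initialize: count = 0
Initialize: nums = [15, 9, 16, 1, 9, 17, 13]
Entering loop: for num in nums:

After execution: count = 4
4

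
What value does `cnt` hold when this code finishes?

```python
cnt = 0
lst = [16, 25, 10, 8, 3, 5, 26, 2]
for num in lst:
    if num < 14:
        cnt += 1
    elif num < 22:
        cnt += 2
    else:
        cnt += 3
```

Let's trace through this code step by step.

Initialize: cnt = 0
Initialize: lst = [16, 25, 10, 8, 3, 5, 26, 2]
Entering loop: for num in lst:

After execution: cnt = 13
13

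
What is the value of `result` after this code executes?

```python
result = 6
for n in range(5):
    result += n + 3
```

Let's trace through this code step by step.

Initialize: result = 6
Entering loop: for n in range(5):

After execution: result = 31
31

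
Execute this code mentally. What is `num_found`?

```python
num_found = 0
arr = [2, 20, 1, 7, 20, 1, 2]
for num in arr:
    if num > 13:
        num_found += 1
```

Let's trace through this code step by step.

Initialize: num_found = 0
Initialize: arr = [2, 20, 1, 7, 20, 1, 2]
Entering loop: for num in arr:

After execution: num_found = 2
2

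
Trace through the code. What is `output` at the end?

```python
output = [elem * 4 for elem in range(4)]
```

Let's trace through this code step by step.

Initialize: output = [elem * 4 for elem in range(4)]

After execution: output = [0, 4, 8, 12]
[0, 4, 8, 12]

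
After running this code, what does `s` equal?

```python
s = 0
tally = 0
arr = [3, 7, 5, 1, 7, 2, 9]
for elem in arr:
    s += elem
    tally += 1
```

Let's trace through this code step by step.

Initialize: s = 0
Initialize: tally = 0
Initialize: arr = [3, 7, 5, 1, 7, 2, 9]
Entering loop: for elem in arr:

After execution: s = 34
34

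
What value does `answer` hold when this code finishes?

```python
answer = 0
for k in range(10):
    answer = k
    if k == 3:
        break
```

Let's trace through this code step by step.

Initialize: answer = 0
Entering loop: for k in range(10):

After execution: answer = 3
3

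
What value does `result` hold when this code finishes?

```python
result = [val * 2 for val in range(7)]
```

Let's trace through this code step by step.

Initialize: result = [val * 2 for val in range(7)]

After execution: result = [0, 2, 4, 6, 8, 10, 12]
[0, 2, 4, 6, 8, 10, 12]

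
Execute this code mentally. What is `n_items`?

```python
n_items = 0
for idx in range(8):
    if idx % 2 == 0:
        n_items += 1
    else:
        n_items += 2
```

Let's trace through this code step by step.

Initialize: n_items = 0
Entering loop: for idx in range(8):

After execution: n_items = 12
12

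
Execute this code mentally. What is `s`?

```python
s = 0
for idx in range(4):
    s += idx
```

Let's trace through this code step by step.

Initialize: s = 0
Entering loop: for idx in range(4):

After execution: s = 6
6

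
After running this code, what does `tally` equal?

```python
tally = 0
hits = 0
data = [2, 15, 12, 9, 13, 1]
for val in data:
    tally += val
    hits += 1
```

Let's trace through this code step by step.

Initialize: tally = 0
Initialize: hits = 0
Initialize: data = [2, 15, 12, 9, 13, 1]
Entering loop: for val in data:

After execution: tally = 52
52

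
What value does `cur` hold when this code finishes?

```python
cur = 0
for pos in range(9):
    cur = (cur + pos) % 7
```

Let's trace through this code step by step.

Initialize: cur = 0
Entering loop: for pos in range(9):

After execution: cur = 1
1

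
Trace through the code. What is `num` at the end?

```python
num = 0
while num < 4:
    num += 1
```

Let's trace through this code step by step.

Initialize: num = 0
Entering loop: while num < 4:

After execution: num = 4
4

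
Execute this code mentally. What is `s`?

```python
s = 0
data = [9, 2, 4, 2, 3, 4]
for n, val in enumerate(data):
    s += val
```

Let's trace through this code step by step.

Initialize: s = 0
Initialize: data = [9, 2, 4, 2, 3, 4]
Entering loop: for n, val in enumerate(data):

After execution: s = 24
24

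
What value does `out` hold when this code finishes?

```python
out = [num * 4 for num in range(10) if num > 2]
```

Let's trace through this code step by step.

Initialize: out = [num * 4 for num in range(10) if num > 2]

After execution: out = [12, 16, 20, 24, 28, 32, 36]
[12, 16, 20, 24, 28, 32, 36]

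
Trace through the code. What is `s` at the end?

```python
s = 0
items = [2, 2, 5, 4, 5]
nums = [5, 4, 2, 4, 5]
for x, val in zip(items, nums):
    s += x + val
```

Let's trace through this code step by step.

Initialize: s = 0
Initialize: items = [2, 2, 5, 4, 5]
Initialize: nums = [5, 4, 2, 4, 5]
Entering loop: for x, val in zip(items, nums):

After execution: s = 38
38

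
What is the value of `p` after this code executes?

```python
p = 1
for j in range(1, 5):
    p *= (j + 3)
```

Let's trace through this code step by step.

Initialize: p = 1
Entering loop: for j in range(1, 5):

After execution: p = 840
840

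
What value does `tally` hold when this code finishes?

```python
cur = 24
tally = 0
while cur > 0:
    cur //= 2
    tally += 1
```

Let's trace through this code step by step.

Initialize: cur = 24
Initialize: tally = 0
Entering loop: while cur > 0:

After execution: tally = 5
5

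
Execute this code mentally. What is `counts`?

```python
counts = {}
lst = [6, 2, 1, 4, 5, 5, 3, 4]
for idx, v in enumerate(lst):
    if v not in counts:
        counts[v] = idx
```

Let's trace through this code step by step.

Initialize: counts = {}
Initialize: lst = [6, 2, 1, 4, 5, 5, 3, 4]
Entering loop: for idx, v in enumerate(lst):

After execution: counts = {6: 0, 2: 1, 1: 2, 4: 3, 5: 4, 3: 6}
{6: 0, 2: 1, 1: 2, 4: 3, 5: 4, 3: 6}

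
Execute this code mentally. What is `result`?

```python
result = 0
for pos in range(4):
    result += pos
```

Let's trace through this code step by step.

Initialize: result = 0
Entering loop: for pos in range(4):

After execution: result = 6
6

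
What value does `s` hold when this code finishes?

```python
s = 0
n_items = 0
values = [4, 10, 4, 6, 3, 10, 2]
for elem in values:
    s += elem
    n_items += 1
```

Let's trace through this code step by step.

Initialize: s = 0
Initialize: n_items = 0
Initialize: values = [4, 10, 4, 6, 3, 10, 2]
Entering loop: for elem in values:

After execution: s = 39
39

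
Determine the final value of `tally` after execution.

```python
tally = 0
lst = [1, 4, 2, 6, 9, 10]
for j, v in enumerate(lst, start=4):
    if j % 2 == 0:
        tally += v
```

Let's trace through this code step by step.

Initialize: tally = 0
Initialize: lst = [1, 4, 2, 6, 9, 10]
Entering loop: for j, v in enumerate(lst, start=4):

After execution: tally = 12
12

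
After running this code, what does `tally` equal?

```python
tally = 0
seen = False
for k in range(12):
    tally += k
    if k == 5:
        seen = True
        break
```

Let's trace through this code step by step.

Initialize: tally = 0
Initialize: seen = False
Entering loop: for k in range(12):

After execution: tally = 15
15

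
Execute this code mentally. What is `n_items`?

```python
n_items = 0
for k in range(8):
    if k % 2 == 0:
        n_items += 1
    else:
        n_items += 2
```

Let's trace through this code step by step.

Initialize: n_items = 0
Entering loop: for k in range(8):

After execution: n_items = 12
12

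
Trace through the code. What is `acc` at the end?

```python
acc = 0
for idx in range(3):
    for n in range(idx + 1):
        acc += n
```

Let's trace through this code step by step.

Initialize: acc = 0
Entering loop: for idx in range(3):

After execution: acc = 4
4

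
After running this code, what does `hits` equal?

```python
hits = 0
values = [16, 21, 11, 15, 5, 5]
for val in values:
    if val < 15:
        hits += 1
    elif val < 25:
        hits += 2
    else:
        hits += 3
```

Let's trace through this code step by step.

Initialize: hits = 0
Initialize: values = [16, 21, 11, 15, 5, 5]
Entering loop: for val in values:

After execution: hits = 9
9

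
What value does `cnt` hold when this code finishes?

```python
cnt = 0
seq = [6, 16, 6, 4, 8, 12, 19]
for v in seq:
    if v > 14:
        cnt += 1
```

Let's trace through this code step by step.

Initialize: cnt = 0
Initialize: seq = [6, 16, 6, 4, 8, 12, 19]
Entering loop: for v in seq:

After execution: cnt = 2
2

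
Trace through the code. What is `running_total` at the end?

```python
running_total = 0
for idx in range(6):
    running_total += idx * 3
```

Let's trace through this code step by step.

Initialize: running_total = 0
Entering loop: for idx in range(6):

After execution: running_total = 45
45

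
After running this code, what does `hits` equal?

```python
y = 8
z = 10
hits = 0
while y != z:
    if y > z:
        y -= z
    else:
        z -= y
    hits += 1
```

Let's trace through this code step by step.

Initialize: y = 8
Initialize: z = 10
Initialize: hits = 0
Entering loop: while y != z:

After execution: hits = 4
4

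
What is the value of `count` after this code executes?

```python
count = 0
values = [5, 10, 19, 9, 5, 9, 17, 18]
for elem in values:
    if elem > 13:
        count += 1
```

Let's trace through this code step by step.

Initialize: count = 0
Initialize: values = [5, 10, 19, 9, 5, 9, 17, 18]
Entering loop: for elem in values:

After execution: count = 3
3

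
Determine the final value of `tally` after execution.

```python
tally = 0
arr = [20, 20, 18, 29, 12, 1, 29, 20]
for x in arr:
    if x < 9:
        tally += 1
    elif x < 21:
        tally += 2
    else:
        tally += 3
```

Let's trace through this code step by step.

Initialize: tally = 0
Initialize: arr = [20, 20, 18, 29, 12, 1, 29, 20]
Entering loop: for x in arr:

After execution: tally = 17
17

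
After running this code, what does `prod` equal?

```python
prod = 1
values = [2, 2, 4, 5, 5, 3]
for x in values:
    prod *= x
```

Let's trace through this code step by step.

Initialize: prod = 1
Initialize: values = [2, 2, 4, 5, 5, 3]
Entering loop: for x in values:

After execution: prod = 1200
1200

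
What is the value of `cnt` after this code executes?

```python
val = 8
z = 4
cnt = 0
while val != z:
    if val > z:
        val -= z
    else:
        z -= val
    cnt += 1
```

Let's trace through this code step by step.

Initialize: val = 8
Initialize: z = 4
Initialize: cnt = 0
Entering loop: while val != z:

After execution: cnt = 1
1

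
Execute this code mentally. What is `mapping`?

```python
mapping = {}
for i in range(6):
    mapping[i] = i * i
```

Let's trace through this code step by step.

Initialize: mapping = {}
Entering loop: for i in range(6):

After execution: mapping = {0: 0, 1: 1, 2: 4, 3: 9, 4: 16, 5: 25}
{0: 0, 1: 1, 2: 4, 3: 9, 4: 16, 5: 25}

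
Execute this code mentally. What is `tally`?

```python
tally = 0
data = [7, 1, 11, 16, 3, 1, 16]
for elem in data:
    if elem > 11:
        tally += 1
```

Let's trace through this code step by step.

Initialize: tally = 0
Initialize: data = [7, 1, 11, 16, 3, 1, 16]
Entering loop: for elem in data:

After execution: tally = 2
2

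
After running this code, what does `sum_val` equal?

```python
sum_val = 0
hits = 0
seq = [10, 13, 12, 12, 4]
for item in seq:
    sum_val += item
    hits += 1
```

Let's trace through this code step by step.

Initialize: sum_val = 0
Initialize: hits = 0
Initialize: seq = [10, 13, 12, 12, 4]
Entering loop: for item in seq:

After execution: sum_val = 51
51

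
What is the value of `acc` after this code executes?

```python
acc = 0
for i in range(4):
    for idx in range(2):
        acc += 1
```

Let's trace through this code step by step.

Initialize: acc = 0
Entering loop: for i in range(4):

After execution: acc = 8
8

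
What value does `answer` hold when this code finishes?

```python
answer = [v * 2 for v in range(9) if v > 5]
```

Let's trace through this code step by step.

Initialize: answer = [v * 2 for v in range(9) if v > 5]

After execution: answer = [12, 14, 16]
[12, 14, 16]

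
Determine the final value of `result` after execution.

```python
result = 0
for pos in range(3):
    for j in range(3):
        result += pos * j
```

Let's trace through this code step by step.

Initialize: result = 0
Entering loop: for pos in range(3):

After execution: result = 9
9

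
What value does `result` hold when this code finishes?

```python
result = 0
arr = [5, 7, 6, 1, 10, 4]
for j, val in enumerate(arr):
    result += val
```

Let's trace through this code step by step.

Initialize: result = 0
Initialize: arr = [5, 7, 6, 1, 10, 4]
Entering loop: for j, val in enumerate(arr):

After execution: result = 33
33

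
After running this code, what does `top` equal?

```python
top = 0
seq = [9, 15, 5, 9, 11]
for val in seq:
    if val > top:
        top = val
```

Let's trace through this code step by step.

Initialize: top = 0
Initialize: seq = [9, 15, 5, 9, 11]
Entering loop: for val in seq:

After execution: top = 15
15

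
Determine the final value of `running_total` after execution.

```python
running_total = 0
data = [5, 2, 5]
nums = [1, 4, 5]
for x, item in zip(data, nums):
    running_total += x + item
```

Let's trace through this code step by step.

Initialize: running_total = 0
Initialize: data = [5, 2, 5]
Initialize: nums = [1, 4, 5]
Entering loop: for x, item in zip(data, nums):

After execution: running_total = 22
22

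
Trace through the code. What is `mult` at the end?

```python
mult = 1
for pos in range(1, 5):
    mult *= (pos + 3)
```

Let's trace through this code step by step.

Initialize: mult = 1
Entering loop: for pos in range(1, 5):

After execution: mult = 840
840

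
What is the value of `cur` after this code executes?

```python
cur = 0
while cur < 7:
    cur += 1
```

Let's trace through this code step by step.

Initialize: cur = 0
Entering loop: while cur < 7:

After execution: cur = 7
7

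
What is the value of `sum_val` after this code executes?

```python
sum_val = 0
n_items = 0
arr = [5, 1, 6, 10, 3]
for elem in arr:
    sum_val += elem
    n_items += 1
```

Let's trace through this code step by step.

Initialize: sum_val = 0
Initialize: n_items = 0
Initialize: arr = [5, 1, 6, 10, 3]
Entering loop: for elem in arr:

After execution: sum_val = 25
25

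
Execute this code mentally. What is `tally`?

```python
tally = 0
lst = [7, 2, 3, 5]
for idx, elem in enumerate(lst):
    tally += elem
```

Let's trace through this code step by step.

Initialize: tally = 0
Initialize: lst = [7, 2, 3, 5]
Entering loop: for idx, elem in enumerate(lst):

After execution: tally = 17
17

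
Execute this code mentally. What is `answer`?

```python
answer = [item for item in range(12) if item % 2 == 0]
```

Let's trace through this code step by step.

Initialize: answer = [item for item in range(12) if item % 2 == 0]

After execution: answer = [0, 2, 4, 6, 8, 10]
[0, 2, 4, 6, 8, 10]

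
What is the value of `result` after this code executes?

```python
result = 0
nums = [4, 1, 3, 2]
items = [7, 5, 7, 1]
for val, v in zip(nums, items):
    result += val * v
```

Let's trace through this code step by step.

Initialize: result = 0
Initialize: nums = [4, 1, 3, 2]
Initialize: items = [7, 5, 7, 1]
Entering loop: for val, v in zip(nums, items):

After execution: result = 56
56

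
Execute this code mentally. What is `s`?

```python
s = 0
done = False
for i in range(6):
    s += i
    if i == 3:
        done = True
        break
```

Let's trace through this code step by step.

Initialize: s = 0
Initialize: done = False
Entering loop: for i in range(6):

After execution: s = 6
6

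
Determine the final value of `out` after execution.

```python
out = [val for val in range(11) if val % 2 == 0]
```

Let's trace through this code step by step.

Initialize: out = [val for val in range(11) if val % 2 == 0]

After execution: out = [0, 2, 4, 6, 8, 10]
[0, 2, 4, 6, 8, 10]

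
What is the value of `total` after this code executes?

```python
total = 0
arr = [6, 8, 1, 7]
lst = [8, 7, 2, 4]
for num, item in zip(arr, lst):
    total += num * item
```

Let's trace through this code step by step.

Initialize: total = 0
Initialize: arr = [6, 8, 1, 7]
Initialize: lst = [8, 7, 2, 4]
Entering loop: for num, item in zip(arr, lst):

After execution: total = 134
134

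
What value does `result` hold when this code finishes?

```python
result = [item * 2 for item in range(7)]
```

Let's trace through this code step by step.

Initialize: result = [item * 2 for item in range(7)]

After execution: result = [0, 2, 4, 6, 8, 10, 12]
[0, 2, 4, 6, 8, 10, 12]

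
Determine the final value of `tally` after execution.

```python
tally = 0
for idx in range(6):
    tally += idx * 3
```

Let's trace through this code step by step.

Initialize: tally = 0
Entering loop: for idx in range(6):

After execution: tally = 45
45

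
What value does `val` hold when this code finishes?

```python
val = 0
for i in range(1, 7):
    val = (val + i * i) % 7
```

Let's trace through this code step by step.

Initialize: val = 0
Entering loop: for i in range(1, 7):

After execution: val = 0
0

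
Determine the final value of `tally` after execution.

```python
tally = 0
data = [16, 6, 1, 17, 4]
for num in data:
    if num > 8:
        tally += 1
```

Let's trace through this code step by step.

Initialize: tally = 0
Initialize: data = [16, 6, 1, 17, 4]
Entering loop: for num in data:

After execution: tally = 2
2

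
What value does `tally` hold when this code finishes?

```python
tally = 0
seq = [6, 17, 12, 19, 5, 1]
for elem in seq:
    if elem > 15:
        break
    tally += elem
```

Let's trace through this code step by step.

Initialize: tally = 0
Initialize: seq = [6, 17, 12, 19, 5, 1]
Entering loop: for elem in seq:

After execution: tally = 6
6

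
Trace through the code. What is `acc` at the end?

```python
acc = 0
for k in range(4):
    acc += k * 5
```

Let's trace through this code step by step.

Initialize: acc = 0
Entering loop: for k in range(4):

After execution: acc = 30
30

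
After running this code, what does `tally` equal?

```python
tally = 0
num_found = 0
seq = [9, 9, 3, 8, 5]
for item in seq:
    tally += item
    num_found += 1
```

Let's trace through this code step by step.

Initialize: tally = 0
Initialize: num_found = 0
Initialize: seq = [9, 9, 3, 8, 5]
Entering loop: for item in seq:

After execution: tally = 34
34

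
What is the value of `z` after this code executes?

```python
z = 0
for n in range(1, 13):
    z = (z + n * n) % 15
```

Let's trace through this code step by step.

Initialize: z = 0
Entering loop: for n in range(1, 13):

After execution: z = 5
5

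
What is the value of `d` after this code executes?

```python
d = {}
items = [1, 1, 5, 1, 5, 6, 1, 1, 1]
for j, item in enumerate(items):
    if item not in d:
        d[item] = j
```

Let's trace through this code step by step.

Initialize: d = {}
Initialize: items = [1, 1, 5, 1, 5, 6, 1, 1, 1]
Entering loop: for j, item in enumerate(items):

After execution: d = {1: 0, 5: 2, 6: 5}
{1: 0, 5: 2, 6: 5}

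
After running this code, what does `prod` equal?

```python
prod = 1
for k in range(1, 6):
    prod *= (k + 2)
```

Let's trace through this code step by step.

Initialize: prod = 1
Entering loop: for k in range(1, 6):

After execution: prod = 2520
2520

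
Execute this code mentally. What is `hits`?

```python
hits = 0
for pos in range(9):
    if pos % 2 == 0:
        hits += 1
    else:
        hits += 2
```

Let's trace through this code step by step.

Initialize: hits = 0
Entering loop: for pos in range(9):

After execution: hits = 13
13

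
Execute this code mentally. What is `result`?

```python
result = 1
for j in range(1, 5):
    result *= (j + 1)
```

Let's trace through this code step by step.

Initialize: result = 1
Entering loop: for j in range(1, 5):

After execution: result = 120
120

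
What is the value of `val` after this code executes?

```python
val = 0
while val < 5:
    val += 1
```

Let's trace through this code step by step.

Initialize: val = 0
Entering loop: while val < 5:

After execution: val = 5
5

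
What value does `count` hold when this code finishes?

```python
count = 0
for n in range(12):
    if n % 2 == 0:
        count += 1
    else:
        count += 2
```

Let's trace through this code step by step.

Initialize: count = 0
Entering loop: for n in range(12):

After execution: count = 18
18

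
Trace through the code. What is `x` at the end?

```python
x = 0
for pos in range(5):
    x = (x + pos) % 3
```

Let's trace through this code step by step.

Initialize: x = 0
Entering loop: for pos in range(5):

After execution: x = 1
1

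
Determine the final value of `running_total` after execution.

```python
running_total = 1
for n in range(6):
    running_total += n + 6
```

Let's trace through this code step by step.

Initialize: running_total = 1
Entering loop: for n in range(6):

After execution: running_total = 52
52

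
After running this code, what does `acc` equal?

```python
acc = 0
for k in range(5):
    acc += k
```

Let's trace through this code step by step.

Initialize: acc = 0
Entering loop: for k in range(5):

After execution: acc = 10
10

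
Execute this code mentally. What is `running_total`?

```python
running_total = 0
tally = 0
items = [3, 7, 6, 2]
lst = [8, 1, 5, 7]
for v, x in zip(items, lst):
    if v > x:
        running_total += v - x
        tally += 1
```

Let's trace through this code step by step.

Initialize: running_total = 0
Initialize: tally = 0
Initialize: items = [3, 7, 6, 2]
Initialize: lst = [8, 1, 5, 7]
Entering loop: for v, x in zip(items, lst):

After execution: running_total = 7
7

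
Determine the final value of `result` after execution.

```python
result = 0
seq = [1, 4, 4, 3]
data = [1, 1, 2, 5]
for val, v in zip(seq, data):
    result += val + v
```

Let's trace through this code step by step.

Initialize: result = 0
Initialize: seq = [1, 4, 4, 3]
Initialize: data = [1, 1, 2, 5]
Entering loop: for val, v in zip(seq, data):

After execution: result = 21
21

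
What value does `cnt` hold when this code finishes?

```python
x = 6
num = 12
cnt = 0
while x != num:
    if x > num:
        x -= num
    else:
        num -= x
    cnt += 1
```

Let's trace through this code step by step.

Initialize: x = 6
Initialize: num = 12
Initialize: cnt = 0
Entering loop: while x != num:

After execution: cnt = 1
1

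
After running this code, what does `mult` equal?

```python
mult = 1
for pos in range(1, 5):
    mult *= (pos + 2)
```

Let's trace through this code step by step.

Initialize: mult = 1
Entering loop: for pos in range(1, 5):

After execution: mult = 360
360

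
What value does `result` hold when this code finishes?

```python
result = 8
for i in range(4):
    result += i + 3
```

Let's trace through this code step by step.

Initialize: result = 8
Entering loop: for i in range(4):

After execution: result = 26
26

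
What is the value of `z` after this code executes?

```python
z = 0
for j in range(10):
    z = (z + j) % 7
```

Let's trace through this code step by step.

Initialize: z = 0
Entering loop: for j in range(10):

After execution: z = 3
3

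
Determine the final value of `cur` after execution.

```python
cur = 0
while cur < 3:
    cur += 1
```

Let's trace through this code step by step.

Initialize: cur = 0
Entering loop: while cur < 3:

After execution: cur = 3
3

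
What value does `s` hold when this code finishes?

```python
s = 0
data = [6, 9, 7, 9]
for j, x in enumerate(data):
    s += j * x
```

Let's trace through this code step by step.

Initialize: s = 0
Initialize: data = [6, 9, 7, 9]
Entering loop: for j, x in enumerate(data):

After execution: s = 50
50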